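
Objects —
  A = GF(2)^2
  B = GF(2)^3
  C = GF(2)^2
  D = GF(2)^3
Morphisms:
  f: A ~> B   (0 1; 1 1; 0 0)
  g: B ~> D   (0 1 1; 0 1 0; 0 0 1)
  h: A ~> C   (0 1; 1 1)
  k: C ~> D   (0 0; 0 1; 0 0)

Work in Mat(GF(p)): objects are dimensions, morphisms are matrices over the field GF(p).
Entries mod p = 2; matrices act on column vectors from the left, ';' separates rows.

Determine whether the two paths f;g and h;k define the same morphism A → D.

Answer: DOES NOT COMMUTE

Derivation:
Path 1 = f;g:
  e0=⟨1,0⟩ f~>⟨0,1,0⟩ g~>⟨1,1,0⟩
  e1=⟨0,1⟩ f~>⟨1,1,0⟩ g~>⟨1,1,0⟩
  ⟦path⟧₁ = (1 1; 1 1; 0 0)
Path 2 = h;k:
  e0=⟨1,0⟩ h~>⟨0,1⟩ k~>⟨0,1,0⟩
  e1=⟨0,1⟩ h~>⟨1,1⟩ k~>⟨0,1,0⟩
  ⟦path⟧₂ = (0 0; 1 1; 0 0)
Equal? NO — does not commute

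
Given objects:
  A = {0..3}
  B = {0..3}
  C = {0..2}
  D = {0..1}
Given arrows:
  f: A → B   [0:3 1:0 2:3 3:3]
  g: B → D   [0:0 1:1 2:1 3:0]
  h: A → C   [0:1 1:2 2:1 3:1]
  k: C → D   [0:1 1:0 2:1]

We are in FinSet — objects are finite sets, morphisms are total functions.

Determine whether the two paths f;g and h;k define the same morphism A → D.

Answer: DOES NOT COMMUTE

Derivation:
Path 1 = f;g:
  0 f→3 g→0
  1 f→0 g→0
  2 f→3 g→0
  3 f→3 g→0
  result₁ = [0:0 1:0 2:0 3:0]
Path 2 = h;k:
  0 h→1 k→0
  1 h→2 k→1
  2 h→1 k→0
  3 h→1 k→0
  result₂ = [0:0 1:1 2:0 3:0]
Equal? NO — does not commute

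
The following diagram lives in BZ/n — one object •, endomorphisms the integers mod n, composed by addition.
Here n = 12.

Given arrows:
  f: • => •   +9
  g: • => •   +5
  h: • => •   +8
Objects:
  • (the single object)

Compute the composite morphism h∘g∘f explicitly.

  0 +9≡9 +5≡2 +8≡10  (mod 12)
composite: +10

Answer: +10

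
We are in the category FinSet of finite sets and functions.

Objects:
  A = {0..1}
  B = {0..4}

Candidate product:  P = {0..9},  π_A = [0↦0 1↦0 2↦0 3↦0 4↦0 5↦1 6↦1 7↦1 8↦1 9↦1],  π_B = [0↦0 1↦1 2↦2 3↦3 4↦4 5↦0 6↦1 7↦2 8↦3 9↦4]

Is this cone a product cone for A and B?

Answer: VALID PRODUCT

Derivation:
|A|·|B| = 2·5 = 10;  |P| = 10
Check the pairing map k ↦ (π_A(k), π_B(k)):
  0 ↦ (0,0)
  1 ↦ (0,1)
  2 ↦ (0,2)
  3 ↦ (0,3)
  4 ↦ (0,4)
  5 ↦ (1,0)
  6 ↦ (1,1)
  7 ↦ (1,2)
  8 ↦ (1,3)
  9 ↦ (1,4)
distinct pairs in image: 10 / 10 needed
  → bijection onto A×B; projections well-typed.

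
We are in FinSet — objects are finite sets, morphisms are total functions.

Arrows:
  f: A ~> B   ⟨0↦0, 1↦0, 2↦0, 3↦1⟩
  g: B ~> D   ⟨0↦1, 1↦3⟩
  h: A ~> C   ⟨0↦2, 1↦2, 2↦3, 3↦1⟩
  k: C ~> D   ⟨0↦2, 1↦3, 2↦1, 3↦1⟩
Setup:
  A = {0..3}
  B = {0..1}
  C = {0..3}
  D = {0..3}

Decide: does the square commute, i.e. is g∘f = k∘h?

Along f;g (path 1):
  0 f~>0 g~>1
  1 f~>0 g~>1
  2 f~>0 g~>1
  3 f~>1 g~>3
  composite₁ = ⟨0↦1, 1↦1, 2↦1, 3↦3⟩
Along h;k (path 2):
  0 h~>2 k~>1
  1 h~>2 k~>1
  2 h~>3 k~>1
  3 h~>1 k~>3
  composite₂ = ⟨0↦1, 1↦1, 2↦1, 3↦3⟩
Equal? equal; square commutes

Answer: COMMUTES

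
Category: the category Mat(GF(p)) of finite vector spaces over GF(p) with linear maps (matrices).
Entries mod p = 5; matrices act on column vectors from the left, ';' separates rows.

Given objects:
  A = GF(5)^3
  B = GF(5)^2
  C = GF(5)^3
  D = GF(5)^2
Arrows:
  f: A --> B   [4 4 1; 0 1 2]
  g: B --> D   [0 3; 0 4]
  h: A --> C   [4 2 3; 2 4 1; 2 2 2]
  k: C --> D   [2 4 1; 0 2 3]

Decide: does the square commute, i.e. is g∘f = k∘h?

Along f;g (path 1):
  e0=⟨1,0,0⟩ f-->⟨4,0⟩ g-->⟨0,0⟩
  e1=⟨0,1,0⟩ f-->⟨4,1⟩ g-->⟨3,4⟩
  e2=⟨0,0,1⟩ f-->⟨1,2⟩ g-->⟨1,3⟩
  ⟦path⟧₁ = [0 3 1; 0 4 3]
Along h;k (path 2):
  e0=⟨1,0,0⟩ h-->⟨4,2,2⟩ k-->⟨3,0⟩
  e1=⟨0,1,0⟩ h-->⟨2,4,2⟩ k-->⟨2,4⟩
  e2=⟨0,0,1⟩ h-->⟨3,1,2⟩ k-->⟨2,3⟩
  ⟦path⟧₂ = [3 2 2; 0 4 3]
Equal? differ; not commutative

Answer: DOES NOT COMMUTE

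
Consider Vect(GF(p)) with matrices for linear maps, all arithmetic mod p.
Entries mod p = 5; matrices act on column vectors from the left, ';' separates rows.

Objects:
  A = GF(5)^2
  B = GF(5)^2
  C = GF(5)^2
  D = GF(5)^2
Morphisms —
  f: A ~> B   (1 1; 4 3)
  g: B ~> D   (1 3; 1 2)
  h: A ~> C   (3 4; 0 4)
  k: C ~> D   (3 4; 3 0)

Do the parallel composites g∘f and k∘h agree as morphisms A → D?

Along f;g (path 1):
  e0=[1,0] f~>[1,4] g~>[3,4]
  e1=[0,1] f~>[1,3] g~>[0,2]
  result₁ = (3 0; 4 2)
Along h;k (path 2):
  e0=[1,0] h~>[3,0] k~>[4,4]
  e1=[0,1] h~>[4,4] k~>[3,2]
  result₂ = (4 3; 4 2)
Equal? NO — does not commute

Answer: DOES NOT COMMUTE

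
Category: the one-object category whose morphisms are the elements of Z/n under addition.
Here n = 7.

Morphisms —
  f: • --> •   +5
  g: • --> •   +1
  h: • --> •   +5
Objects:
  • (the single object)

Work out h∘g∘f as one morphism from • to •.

Answer: +4

Trace:
  0 +5≡5 +1≡6 +5≡4  (mod 7)
result: +4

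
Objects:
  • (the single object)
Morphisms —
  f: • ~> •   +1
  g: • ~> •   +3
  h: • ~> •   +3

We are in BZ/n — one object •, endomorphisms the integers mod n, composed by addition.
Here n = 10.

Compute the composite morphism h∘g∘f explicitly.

Answer: +7

Derivation:
  0 +1≡1 +3≡4 +3≡7  (mod 10)
composite: +7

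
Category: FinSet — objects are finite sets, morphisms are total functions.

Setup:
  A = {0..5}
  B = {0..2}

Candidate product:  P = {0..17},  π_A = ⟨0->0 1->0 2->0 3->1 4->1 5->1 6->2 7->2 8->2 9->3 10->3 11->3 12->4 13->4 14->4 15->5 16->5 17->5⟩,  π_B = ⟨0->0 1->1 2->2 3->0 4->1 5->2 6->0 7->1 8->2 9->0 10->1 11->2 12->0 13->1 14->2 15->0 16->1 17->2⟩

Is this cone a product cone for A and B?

|A|·|B| = 6·3 = 18;  |P| = 18
Check the pairing map k ↦ (π_A(k), π_B(k)):
  0 -> (0,0)
  1 -> (0,1)
  2 -> (0,2)
  3 -> (1,0)
  4 -> (1,1)
  5 -> (1,2)
  6 -> (2,0)
  7 -> (2,1)
  8 -> (2,2)
  9 -> (3,0)
  10 -> (3,1)
  11 -> (3,2)
  12 -> (4,0)
  13 -> (4,1)
  14 -> (4,2)
  15 -> (5,0)
  16 -> (5,1)
  17 -> (5,2)
distinct pairs in image: 18 / 18 needed
  → bijection onto A×B; projections well-typed.

Answer: VALID PRODUCT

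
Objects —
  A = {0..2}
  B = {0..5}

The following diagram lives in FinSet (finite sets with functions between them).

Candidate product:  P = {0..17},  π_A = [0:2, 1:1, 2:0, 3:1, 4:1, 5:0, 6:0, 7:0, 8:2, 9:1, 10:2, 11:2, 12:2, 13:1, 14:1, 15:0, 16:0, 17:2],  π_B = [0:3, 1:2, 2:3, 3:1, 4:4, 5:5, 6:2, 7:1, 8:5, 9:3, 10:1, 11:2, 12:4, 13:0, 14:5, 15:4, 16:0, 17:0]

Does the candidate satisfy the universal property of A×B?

|A|·|B| = 3·6 = 18;  |P| = 18
Check the pairing map k ↦ (π_A(k), π_B(k)):
  0 : (2,3)
  1 : (1,2)
  2 : (0,3)
  3 : (1,1)
  4 : (1,4)
  5 : (0,5)
  6 : (0,2)
  7 : (0,1)
  8 : (2,5)
  9 : (1,3)
  10 : (2,1)
  11 : (2,2)
  12 : (2,4)
  13 : (1,0)
  14 : (1,5)
  15 : (0,4)
  16 : (0,0)
  17 : (2,0)
distinct pairs in image: 18 / 18 needed
  → bijection onto A×B; projections well-typed.

Answer: VALID PRODUCT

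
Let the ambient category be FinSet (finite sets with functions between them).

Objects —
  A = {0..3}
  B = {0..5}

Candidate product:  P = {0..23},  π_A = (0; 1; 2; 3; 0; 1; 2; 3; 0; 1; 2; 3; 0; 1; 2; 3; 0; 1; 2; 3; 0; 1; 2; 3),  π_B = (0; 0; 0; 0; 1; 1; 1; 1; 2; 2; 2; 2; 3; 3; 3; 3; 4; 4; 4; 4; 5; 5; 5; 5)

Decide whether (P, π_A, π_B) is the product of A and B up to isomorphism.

|A|·|B| = 4·6 = 24;  |P| = 24
Check the pairing map k ↦ (π_A(k), π_B(k)):
  0 ↦ (0,0)
  1 ↦ (1,0)
  2 ↦ (2,0)
  3 ↦ (3,0)
  4 ↦ (0,1)
  5 ↦ (1,1)
  6 ↦ (2,1)
  7 ↦ (3,1)
  8 ↦ (0,2)
  9 ↦ (1,2)
  10 ↦ (2,2)
  11 ↦ (3,2)
  12 ↦ (0,3)
  13 ↦ (1,3)
  14 ↦ (2,3)
  15 ↦ (3,3)
  16 ↦ (0,4)
  17 ↦ (1,4)
  18 ↦ (2,4)
  19 ↦ (3,4)
  20 ↦ (0,5)
  21 ↦ (1,5)
  22 ↦ (2,5)
  23 ↦ (3,5)
distinct pairs in image: 24 / 24 needed
  → bijection onto A×B; projections well-typed.

Answer: VALID PRODUCT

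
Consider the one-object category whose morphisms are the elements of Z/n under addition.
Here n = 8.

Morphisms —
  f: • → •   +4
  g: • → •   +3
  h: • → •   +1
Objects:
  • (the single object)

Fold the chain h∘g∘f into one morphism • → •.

Answer: +0

Derivation:
  0 +4≡4 +3≡7 +1≡0  (mod 8)
⟦path⟧: +0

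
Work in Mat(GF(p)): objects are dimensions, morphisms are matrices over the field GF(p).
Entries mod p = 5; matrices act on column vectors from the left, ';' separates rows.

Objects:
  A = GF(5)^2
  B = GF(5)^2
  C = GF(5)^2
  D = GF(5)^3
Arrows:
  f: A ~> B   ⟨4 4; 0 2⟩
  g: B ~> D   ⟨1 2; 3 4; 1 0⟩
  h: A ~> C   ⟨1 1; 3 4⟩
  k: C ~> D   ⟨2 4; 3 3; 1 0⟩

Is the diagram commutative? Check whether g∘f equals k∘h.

Answer: DOES NOT COMMUTE

Work:
Path 1 = f;g:
  e0=[1,0] f~>[4,0] g~>[4,2,4]
  e1=[0,1] f~>[4,2] g~>[3,0,4]
  result₁ = ⟨4 3; 2 0; 4 4⟩
Path 2 = h;k:
  e0=[1,0] h~>[1,3] k~>[4,2,1]
  e1=[0,1] h~>[1,4] k~>[3,0,1]
  result₂ = ⟨4 3; 2 0; 1 1⟩
Equal? differ; not commutative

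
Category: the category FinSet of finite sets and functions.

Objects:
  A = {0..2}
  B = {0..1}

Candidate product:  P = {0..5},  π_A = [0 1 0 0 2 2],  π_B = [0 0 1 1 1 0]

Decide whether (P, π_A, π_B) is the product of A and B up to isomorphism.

|A|·|B| = 3·2 = 6;  |P| = 6
Check the pairing map k ↦ (π_A(k), π_B(k)):
  0 -> (0,0)
  1 -> (1,0)
  2 -> (0,1)
  3 -> (0,1)  ✗ repeats pair of k=2
  4 -> (2,1)
  5 -> (2,0)
distinct pairs in image: 5 / 6 needed
  → (0,1) hit at k=2 and k=3

Answer: NOT A VALID PRODUCT — duplicate pair at indices 3,2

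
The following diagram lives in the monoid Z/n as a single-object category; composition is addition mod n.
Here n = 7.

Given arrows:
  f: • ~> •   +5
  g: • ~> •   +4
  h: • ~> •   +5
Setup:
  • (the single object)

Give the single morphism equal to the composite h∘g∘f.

  0 +5≡5 +4≡2 +5≡0  (mod 7)
result: +0

Answer: +0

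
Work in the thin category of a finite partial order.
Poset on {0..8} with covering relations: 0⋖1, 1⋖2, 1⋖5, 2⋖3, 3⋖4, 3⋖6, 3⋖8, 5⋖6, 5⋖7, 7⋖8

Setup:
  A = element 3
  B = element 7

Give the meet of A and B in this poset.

Answer: A∧B = 1

Trace:
{x : x⊑A ∧ x⊑B} = {0,1}  (A=3, B=7)
  0 ⊑ 1
  1 ⊑ 1
glb = 1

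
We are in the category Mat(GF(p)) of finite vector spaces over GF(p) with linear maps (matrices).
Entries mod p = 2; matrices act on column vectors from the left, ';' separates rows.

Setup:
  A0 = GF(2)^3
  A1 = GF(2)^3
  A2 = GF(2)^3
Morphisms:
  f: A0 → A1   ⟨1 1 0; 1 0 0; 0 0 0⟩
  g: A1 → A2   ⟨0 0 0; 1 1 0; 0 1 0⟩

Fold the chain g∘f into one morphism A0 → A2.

Answer: ⟨0 0 0; 0 1 0; 1 0 0⟩

Work:
  e0=(1,0,0) f→(1,1,0) g→(0,0,1)
  e1=(0,1,0) f→(1,0,0) g→(0,1,0)
  e2=(0,0,1) f→(0,0,0) g→(0,0,0)
result: ⟨0 0 0; 0 1 0; 1 0 0⟩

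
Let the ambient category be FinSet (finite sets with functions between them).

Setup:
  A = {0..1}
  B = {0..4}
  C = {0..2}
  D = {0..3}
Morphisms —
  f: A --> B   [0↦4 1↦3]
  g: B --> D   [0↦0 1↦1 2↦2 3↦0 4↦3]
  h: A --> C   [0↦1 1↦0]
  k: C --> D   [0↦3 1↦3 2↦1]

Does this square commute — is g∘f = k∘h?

Answer: DOES NOT COMMUTE

Work:
Path 1 = f;g:
  0 f-->4 g-->3
  1 f-->3 g-->0
  result₁ = [0↦3 1↦0]
Path 2 = h;k:
  0 h-->1 k-->3
  1 h-->0 k-->3
  result₂ = [0↦3 1↦3]
Equal? NO — does not commute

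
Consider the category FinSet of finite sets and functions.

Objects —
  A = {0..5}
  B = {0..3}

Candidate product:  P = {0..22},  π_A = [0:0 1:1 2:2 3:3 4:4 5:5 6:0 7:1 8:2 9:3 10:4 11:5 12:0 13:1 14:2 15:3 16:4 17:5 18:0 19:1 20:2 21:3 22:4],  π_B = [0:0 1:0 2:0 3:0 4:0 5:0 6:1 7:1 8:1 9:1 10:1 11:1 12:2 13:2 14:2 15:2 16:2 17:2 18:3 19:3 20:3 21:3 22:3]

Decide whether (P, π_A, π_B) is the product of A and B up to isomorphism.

|A|·|B| = 6·4 = 24;  |P| = 23
  → cardinalities differ; no bijection possible.

Answer: NOT A VALID PRODUCT — |P|=23 ≠ |A|·|B|=24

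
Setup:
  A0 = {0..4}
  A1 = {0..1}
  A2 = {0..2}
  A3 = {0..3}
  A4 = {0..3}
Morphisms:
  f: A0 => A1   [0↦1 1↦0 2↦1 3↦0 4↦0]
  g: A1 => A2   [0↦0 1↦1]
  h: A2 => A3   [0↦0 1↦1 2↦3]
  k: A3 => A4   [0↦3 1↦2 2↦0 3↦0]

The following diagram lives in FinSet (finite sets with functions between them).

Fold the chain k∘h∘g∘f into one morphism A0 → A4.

  0 f=>1 g=>1 h=>1 k=>2
  1 f=>0 g=>0 h=>0 k=>3
  2 f=>1 g=>1 h=>1 k=>2
  3 f=>0 g=>0 h=>0 k=>3
  4 f=>0 g=>0 h=>0 k=>3
composite: [0↦2 1↦3 2↦2 3↦3 4↦3]

Answer: [0↦2 1↦3 2↦2 3↦3 4↦3]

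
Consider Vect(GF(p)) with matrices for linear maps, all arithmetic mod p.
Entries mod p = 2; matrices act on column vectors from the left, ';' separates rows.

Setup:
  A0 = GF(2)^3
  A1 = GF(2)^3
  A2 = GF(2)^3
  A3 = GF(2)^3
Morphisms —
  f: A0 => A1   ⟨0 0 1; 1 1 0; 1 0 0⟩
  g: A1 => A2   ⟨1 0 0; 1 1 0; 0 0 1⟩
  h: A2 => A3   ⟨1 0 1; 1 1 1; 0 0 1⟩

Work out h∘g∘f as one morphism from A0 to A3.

Answer: ⟨1 0 1; 0 1 0; 1 0 0⟩

Work:
  e0=(1,0,0) f=>(0,1,1) g=>(0,1,1) h=>(1,0,1)
  e1=(0,1,0) f=>(0,1,0) g=>(0,1,0) h=>(0,1,0)
  e2=(0,0,1) f=>(1,0,0) g=>(1,1,0) h=>(1,0,0)
result: ⟨1 0 1; 0 1 0; 1 0 0⟩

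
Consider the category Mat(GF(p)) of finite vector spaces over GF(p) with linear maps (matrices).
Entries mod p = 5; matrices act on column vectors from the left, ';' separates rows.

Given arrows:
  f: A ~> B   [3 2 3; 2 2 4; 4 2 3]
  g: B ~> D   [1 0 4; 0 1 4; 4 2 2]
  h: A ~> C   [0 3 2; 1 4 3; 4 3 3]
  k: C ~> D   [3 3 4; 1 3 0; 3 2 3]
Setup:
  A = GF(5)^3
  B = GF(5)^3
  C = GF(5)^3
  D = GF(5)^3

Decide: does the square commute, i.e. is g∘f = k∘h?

Answer: DOES NOT COMMUTE

Work:
1) trace f;g:
  e0=⟨1,0,0⟩ f~>⟨3,2,4⟩ g~>⟨4,3,4⟩
  e1=⟨0,1,0⟩ f~>⟨2,2,2⟩ g~>⟨0,0,1⟩
  e2=⟨0,0,1⟩ f~>⟨3,4,3⟩ g~>⟨0,1,1⟩
  result₁ = [4 0 0; 3 0 1; 4 1 1]
2) trace h;k:
  e0=⟨1,0,0⟩ h~>⟨0,1,4⟩ k~>⟨4,3,4⟩
  e1=⟨0,1,0⟩ h~>⟨3,4,3⟩ k~>⟨3,0,1⟩
  e2=⟨0,0,1⟩ h~>⟨2,3,3⟩ k~>⟨2,1,1⟩
  result₂ = [4 3 2; 3 0 1; 4 1 1]
Equal? distinct morphisms ✗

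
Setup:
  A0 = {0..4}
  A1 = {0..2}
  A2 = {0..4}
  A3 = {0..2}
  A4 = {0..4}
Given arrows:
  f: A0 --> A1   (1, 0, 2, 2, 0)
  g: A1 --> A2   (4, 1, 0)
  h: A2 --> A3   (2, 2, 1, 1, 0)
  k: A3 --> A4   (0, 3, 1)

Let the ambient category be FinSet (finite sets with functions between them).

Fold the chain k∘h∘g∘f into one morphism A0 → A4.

Answer: (1, 0, 1, 1, 0)

Derivation:
  0 f-->1 g-->1 h-->2 k-->1
  1 f-->0 g-->4 h-->0 k-->0
  2 f-->2 g-->0 h-->2 k-->1
  3 f-->2 g-->0 h-->2 k-->1
  4 f-->0 g-->4 h-->0 k-->0
composite: (1, 0, 1, 1, 0)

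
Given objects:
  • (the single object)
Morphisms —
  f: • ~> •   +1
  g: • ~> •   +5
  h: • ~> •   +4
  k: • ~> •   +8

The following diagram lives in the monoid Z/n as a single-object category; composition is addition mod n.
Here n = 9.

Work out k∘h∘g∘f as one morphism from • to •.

Answer: +0

Trace:
  0 +1≡1 +5≡6 +4≡1 +8≡0  (mod 9)
composite: +0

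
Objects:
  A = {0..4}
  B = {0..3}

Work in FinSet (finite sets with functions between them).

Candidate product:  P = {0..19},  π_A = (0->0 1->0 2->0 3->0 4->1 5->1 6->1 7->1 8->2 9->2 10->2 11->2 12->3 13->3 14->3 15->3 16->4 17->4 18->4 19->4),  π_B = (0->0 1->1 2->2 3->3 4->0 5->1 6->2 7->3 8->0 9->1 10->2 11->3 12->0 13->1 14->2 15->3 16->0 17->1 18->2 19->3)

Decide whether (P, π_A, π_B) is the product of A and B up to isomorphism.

Answer: VALID PRODUCT

Work:
|A|·|B| = 5·4 = 20;  |P| = 20
Check the pairing map k ↦ (π_A(k), π_B(k)):
  0 -> (0,0)
  1 -> (0,1)
  2 -> (0,2)
  3 -> (0,3)
  4 -> (1,0)
  5 -> (1,1)
  6 -> (1,2)
  7 -> (1,3)
  8 -> (2,0)
  9 -> (2,1)
  10 -> (2,2)
  11 -> (2,3)
  12 -> (3,0)
  13 -> (3,1)
  14 -> (3,2)
  15 -> (3,3)
  16 -> (4,0)
  17 -> (4,1)
  18 -> (4,2)
  19 -> (4,3)
distinct pairs in image: 20 / 20 needed
  → bijection onto A×B; projections well-typed.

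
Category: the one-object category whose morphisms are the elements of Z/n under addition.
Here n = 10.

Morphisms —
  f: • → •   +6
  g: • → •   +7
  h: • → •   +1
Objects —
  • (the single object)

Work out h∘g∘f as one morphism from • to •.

  0 +6≡6 +7≡3 +1≡4  (mod 10)
⟦path⟧: +4

Answer: +4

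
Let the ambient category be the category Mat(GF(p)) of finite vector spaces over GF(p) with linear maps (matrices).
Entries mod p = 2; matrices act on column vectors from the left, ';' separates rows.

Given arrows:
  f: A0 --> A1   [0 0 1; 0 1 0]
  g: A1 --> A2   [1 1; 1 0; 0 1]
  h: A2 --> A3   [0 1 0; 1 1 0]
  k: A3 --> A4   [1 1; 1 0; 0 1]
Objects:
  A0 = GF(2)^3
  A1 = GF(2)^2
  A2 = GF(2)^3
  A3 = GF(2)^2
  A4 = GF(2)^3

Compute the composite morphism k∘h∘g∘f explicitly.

  e0=[1,0,0] f-->[0,0] g-->[0,0,0] h-->[0,0] k-->[0,0,0]
  e1=[0,1,0] f-->[0,1] g-->[1,0,1] h-->[0,1] k-->[1,0,1]
  e2=[0,0,1] f-->[1,0] g-->[1,1,0] h-->[1,0] k-->[1,1,0]
composite: [0 1 1; 0 0 1; 0 1 0]

Answer: [0 1 1; 0 0 1; 0 1 0]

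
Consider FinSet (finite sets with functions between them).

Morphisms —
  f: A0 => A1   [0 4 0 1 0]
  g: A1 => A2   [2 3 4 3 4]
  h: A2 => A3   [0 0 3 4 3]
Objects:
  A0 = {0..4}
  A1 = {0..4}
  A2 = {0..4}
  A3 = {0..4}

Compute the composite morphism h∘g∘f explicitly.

  0 f=>0 g=>2 h=>3
  1 f=>4 g=>4 h=>3
  2 f=>0 g=>2 h=>3
  3 f=>1 g=>3 h=>4
  4 f=>0 g=>2 h=>3
result: [3 3 3 4 3]

Answer: [3 3 3 4 3]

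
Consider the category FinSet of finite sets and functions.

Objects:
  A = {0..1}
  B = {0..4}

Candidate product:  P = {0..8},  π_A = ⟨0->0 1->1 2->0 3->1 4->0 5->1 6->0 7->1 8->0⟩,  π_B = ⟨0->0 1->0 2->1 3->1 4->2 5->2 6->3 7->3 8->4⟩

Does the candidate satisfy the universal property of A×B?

|A|·|B| = 2·5 = 10;  |P| = 9
  → cardinalities differ; no bijection possible.

Answer: NOT A VALID PRODUCT — |P|=9 ≠ |A|·|B|=10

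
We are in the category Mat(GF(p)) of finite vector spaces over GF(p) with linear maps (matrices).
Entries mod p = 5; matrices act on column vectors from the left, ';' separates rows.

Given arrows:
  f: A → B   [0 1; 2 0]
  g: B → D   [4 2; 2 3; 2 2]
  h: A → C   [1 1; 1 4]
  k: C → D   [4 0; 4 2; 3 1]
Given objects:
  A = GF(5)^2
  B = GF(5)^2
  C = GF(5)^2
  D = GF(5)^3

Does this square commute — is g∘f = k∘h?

Along f;g (path 1):
  e0=⟨1,0⟩ f→⟨0,2⟩ g→⟨4,1,4⟩
  e1=⟨0,1⟩ f→⟨1,0⟩ g→⟨4,2,2⟩
  composite₁ = [4 4; 1 2; 4 2]
Along h;k (path 2):
  e0=⟨1,0⟩ h→⟨1,1⟩ k→⟨4,1,4⟩
  e1=⟨0,1⟩ h→⟨1,4⟩ k→⟨4,2,2⟩
  composite₂ = [4 4; 1 2; 4 2]
Equal? YES — commutes

Answer: COMMUTES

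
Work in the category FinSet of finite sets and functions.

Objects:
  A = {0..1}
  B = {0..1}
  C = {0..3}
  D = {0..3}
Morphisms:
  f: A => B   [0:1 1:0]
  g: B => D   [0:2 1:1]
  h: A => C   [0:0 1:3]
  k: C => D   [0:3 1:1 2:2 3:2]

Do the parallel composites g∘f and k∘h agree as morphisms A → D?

Along f;g (path 1):
  0 f=>1 g=>1
  1 f=>0 g=>2
  composite₁ = [0:1 1:2]
Along h;k (path 2):
  0 h=>0 k=>3
  1 h=>3 k=>2
  composite₂ = [0:3 1:2]
Equal? differ; not commutative

Answer: DOES NOT COMMUTE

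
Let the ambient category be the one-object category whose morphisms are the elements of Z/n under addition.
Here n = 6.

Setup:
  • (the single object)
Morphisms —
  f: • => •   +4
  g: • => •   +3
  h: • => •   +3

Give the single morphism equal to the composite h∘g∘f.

  0 +4≡4 +3≡1 +3≡4  (mod 6)
result: +4

Answer: +4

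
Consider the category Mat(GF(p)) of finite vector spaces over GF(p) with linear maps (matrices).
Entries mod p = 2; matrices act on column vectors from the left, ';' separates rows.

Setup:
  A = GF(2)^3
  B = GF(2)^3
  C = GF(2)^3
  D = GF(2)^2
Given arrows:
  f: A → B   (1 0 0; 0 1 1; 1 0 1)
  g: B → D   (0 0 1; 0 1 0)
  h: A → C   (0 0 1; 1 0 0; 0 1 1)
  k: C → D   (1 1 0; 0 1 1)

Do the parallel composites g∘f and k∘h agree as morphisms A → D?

1) trace f;g:
  e0=[1,0,0] f→[1,0,1] g→[1,0]
  e1=[0,1,0] f→[0,1,0] g→[0,1]
  e2=[0,0,1] f→[0,1,1] g→[1,1]
  result₁ = (1 0 1; 0 1 1)
2) trace h;k:
  e0=[1,0,0] h→[0,1,0] k→[1,1]
  e1=[0,1,0] h→[0,0,1] k→[0,1]
  e2=[0,0,1] h→[1,0,1] k→[1,1]
  result₂ = (1 0 1; 1 1 1)
Equal? differ; not commutative

Answer: DOES NOT COMMUTE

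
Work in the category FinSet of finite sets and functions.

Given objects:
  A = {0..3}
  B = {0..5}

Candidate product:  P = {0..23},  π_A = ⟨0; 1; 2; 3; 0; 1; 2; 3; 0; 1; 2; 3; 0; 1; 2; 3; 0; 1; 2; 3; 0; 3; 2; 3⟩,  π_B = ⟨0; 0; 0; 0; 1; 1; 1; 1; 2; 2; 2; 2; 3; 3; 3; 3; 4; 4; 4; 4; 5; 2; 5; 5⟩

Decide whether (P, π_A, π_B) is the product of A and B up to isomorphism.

Answer: NOT A VALID PRODUCT — duplicate pair at indices 11,21

Work:
|A|·|B| = 4·6 = 24;  |P| = 24
Check the pairing map k ↦ (π_A(k), π_B(k)):
  0 ↦ (0,0)
  1 ↦ (1,0)
  2 ↦ (2,0)
  3 ↦ (3,0)
  4 ↦ (0,1)
  5 ↦ (1,1)
  6 ↦ (2,1)
  7 ↦ (3,1)
  8 ↦ (0,2)
  9 ↦ (1,2)
  10 ↦ (2,2)
  11 ↦ (3,2)
  12 ↦ (0,3)
  13 ↦ (1,3)
  14 ↦ (2,3)
  15 ↦ (3,3)
  16 ↦ (0,4)
  17 ↦ (1,4)
  18 ↦ (2,4)
  19 ↦ (3,4)
  20 ↦ (0,5)
  21 ↦ (3,2)  ✗ repeats pair of k=11
  22 ↦ (2,5)
  23 ↦ (3,5)
distinct pairs in image: 23 / 24 needed
  → (3,2) hit at k=11 and k=21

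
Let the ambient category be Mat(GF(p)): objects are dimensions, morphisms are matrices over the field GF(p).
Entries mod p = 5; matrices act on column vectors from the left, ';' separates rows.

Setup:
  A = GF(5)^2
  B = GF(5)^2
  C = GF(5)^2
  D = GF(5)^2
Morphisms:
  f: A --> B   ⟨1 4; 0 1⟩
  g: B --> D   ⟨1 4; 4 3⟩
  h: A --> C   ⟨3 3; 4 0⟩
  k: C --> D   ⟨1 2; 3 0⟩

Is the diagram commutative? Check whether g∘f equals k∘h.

1) trace f;g:
  e0=(1,0) f-->(1,0) g-->(1,4)
  e1=(0,1) f-->(4,1) g-->(3,4)
  result₁ = ⟨1 3; 4 4⟩
2) trace h;k:
  e0=(1,0) h-->(3,4) k-->(1,4)
  e1=(0,1) h-->(3,0) k-->(3,4)
  result₂ = ⟨1 3; 4 4⟩
Equal? YES — commutes

Answer: COMMUTES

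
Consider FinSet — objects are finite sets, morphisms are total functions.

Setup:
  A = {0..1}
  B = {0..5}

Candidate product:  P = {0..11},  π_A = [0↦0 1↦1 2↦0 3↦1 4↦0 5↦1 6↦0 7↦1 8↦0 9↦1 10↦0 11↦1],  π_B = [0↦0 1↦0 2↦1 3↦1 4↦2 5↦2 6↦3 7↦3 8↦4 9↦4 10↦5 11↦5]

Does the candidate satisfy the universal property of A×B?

Answer: VALID PRODUCT

Work:
|A|·|B| = 2·6 = 12;  |P| = 12
Check the pairing map k ↦ (π_A(k), π_B(k)):
  0 ↦ (0,0)
  1 ↦ (1,0)
  2 ↦ (0,1)
  3 ↦ (1,1)
  4 ↦ (0,2)
  5 ↦ (1,2)
  6 ↦ (0,3)
  7 ↦ (1,3)
  8 ↦ (0,4)
  9 ↦ (1,4)
  10 ↦ (0,5)
  11 ↦ (1,5)
distinct pairs in image: 12 / 12 needed
  → bijection onto A×B; projections well-typed.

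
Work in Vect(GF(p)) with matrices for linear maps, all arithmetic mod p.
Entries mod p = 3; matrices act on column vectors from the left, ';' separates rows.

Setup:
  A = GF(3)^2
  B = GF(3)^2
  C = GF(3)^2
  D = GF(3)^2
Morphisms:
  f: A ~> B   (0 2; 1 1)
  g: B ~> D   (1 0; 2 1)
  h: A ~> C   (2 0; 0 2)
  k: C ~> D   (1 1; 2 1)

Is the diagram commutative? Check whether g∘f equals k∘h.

1) trace f;g:
  e0=[1,0] f~>[0,1] g~>[0,1]
  e1=[0,1] f~>[2,1] g~>[2,2]
  ⟦path⟧₁ = (0 2; 1 2)
2) trace h;k:
  e0=[1,0] h~>[2,0] k~>[2,1]
  e1=[0,1] h~>[0,2] k~>[2,2]
  ⟦path⟧₂ = (2 2; 1 2)
Equal? NO — does not commute

Answer: DOES NOT COMMUTE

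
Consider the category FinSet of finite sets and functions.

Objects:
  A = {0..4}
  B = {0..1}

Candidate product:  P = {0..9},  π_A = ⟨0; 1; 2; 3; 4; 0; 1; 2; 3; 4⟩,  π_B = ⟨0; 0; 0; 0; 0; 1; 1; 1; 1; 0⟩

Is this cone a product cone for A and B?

|A|·|B| = 5·2 = 10;  |P| = 10
Check the pairing map k ↦ (π_A(k), π_B(k)):
  0 ↦ (0,0)
  1 ↦ (1,0)
  2 ↦ (2,0)
  3 ↦ (3,0)
  4 ↦ (4,0)
  5 ↦ (0,1)
  6 ↦ (1,1)
  7 ↦ (2,1)
  8 ↦ (3,1)
  9 ↦ (4,0)  ✗ repeats pair of k=4
distinct pairs in image: 9 / 10 needed
  → (4,0) hit at k=4 and k=9

Answer: NOT A VALID PRODUCT — duplicate pair at indices 4,9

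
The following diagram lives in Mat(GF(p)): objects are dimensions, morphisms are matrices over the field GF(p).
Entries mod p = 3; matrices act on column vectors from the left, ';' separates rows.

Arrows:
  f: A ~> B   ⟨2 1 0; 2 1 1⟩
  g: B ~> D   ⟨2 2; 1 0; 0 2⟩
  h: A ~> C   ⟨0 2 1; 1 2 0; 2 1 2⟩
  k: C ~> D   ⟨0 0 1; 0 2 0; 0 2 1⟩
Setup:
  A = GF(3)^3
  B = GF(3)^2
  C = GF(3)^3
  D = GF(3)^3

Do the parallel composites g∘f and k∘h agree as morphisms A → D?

1) trace f;g:
  e0=(1,0,0) f~>(2,2) g~>(2,2,1)
  e1=(0,1,0) f~>(1,1) g~>(1,1,2)
  e2=(0,0,1) f~>(0,1) g~>(2,0,2)
  ⟦path⟧₁ = ⟨2 1 2; 2 1 0; 1 2 2⟩
2) trace h;k:
  e0=(1,0,0) h~>(0,1,2) k~>(2,2,1)
  e1=(0,1,0) h~>(2,2,1) k~>(1,1,2)
  e2=(0,0,1) h~>(1,0,2) k~>(2,0,2)
  ⟦path⟧₂ = ⟨2 1 2; 2 1 0; 1 2 2⟩
Equal? same morphism ✓

Answer: COMMUTES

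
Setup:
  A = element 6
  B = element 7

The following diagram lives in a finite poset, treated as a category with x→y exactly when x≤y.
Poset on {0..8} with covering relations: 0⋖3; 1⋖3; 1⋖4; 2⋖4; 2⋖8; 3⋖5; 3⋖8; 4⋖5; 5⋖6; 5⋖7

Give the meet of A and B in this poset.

Answer: A∧B = 5

Work:
{x : x<=A ∧ x<=B} = {0,1,2,3,4,5}  (A=6, B=7)
  0 <= 5
  1 <= 5
  2 <= 5
  3 <= 5
  4 <= 5
  5 <= 5
glb = 5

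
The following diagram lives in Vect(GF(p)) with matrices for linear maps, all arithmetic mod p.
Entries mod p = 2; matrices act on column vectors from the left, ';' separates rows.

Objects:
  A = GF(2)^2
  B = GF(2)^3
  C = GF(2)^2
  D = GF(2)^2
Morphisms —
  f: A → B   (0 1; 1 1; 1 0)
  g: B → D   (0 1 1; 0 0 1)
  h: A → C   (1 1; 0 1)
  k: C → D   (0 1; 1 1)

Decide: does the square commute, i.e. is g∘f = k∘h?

Answer: COMMUTES

Trace:
Path 1 = f;g:
  e0=(1,0) f→(0,1,1) g→(0,1)
  e1=(0,1) f→(1,1,0) g→(1,0)
  ⟦path⟧₁ = (0 1; 1 0)
Path 2 = h;k:
  e0=(1,0) h→(1,0) k→(0,1)
  e1=(0,1) h→(1,1) k→(1,0)
  ⟦path⟧₂ = (0 1; 1 0)
Equal? YES — commutes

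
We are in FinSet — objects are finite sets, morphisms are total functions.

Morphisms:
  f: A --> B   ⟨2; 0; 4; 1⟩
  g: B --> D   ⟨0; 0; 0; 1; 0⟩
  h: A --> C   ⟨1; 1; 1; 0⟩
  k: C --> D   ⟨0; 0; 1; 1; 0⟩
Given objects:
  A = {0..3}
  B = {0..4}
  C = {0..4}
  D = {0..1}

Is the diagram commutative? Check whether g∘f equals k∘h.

1) trace f;g:
  0 f-->2 g-->0
  1 f-->0 g-->0
  2 f-->4 g-->0
  3 f-->1 g-->0
  composite₁ = ⟨0; 0; 0; 0⟩
2) trace h;k:
  0 h-->1 k-->0
  1 h-->1 k-->0
  2 h-->1 k-->0
  3 h-->0 k-->0
  composite₂ = ⟨0; 0; 0; 0⟩
Equal? same morphism ✓

Answer: COMMUTES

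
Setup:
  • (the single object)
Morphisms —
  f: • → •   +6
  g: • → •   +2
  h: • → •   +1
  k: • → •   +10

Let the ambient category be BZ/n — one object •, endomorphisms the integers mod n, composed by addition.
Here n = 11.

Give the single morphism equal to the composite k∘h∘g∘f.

Answer: +8

Derivation:
  0 +6≡6 +2≡8 +1≡9 +10≡8  (mod 11)
composite: +8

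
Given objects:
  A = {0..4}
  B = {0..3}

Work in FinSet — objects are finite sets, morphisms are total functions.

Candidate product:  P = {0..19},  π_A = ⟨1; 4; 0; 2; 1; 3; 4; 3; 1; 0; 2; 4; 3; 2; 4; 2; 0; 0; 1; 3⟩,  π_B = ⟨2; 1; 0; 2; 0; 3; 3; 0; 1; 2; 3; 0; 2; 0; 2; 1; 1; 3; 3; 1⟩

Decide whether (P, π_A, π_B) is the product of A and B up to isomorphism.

|A|·|B| = 5·4 = 20;  |P| = 20
Check the pairing map k ↦ (π_A(k), π_B(k)):
  0 : (1,2)
  1 : (4,1)
  2 : (0,0)
  3 : (2,2)
  4 : (1,0)
  5 : (3,3)
  6 : (4,3)
  7 : (3,0)
  8 : (1,1)
  9 : (0,2)
  10 : (2,3)
  11 : (4,0)
  12 : (3,2)
  13 : (2,0)
  14 : (4,2)
  15 : (2,1)
  16 : (0,1)
  17 : (0,3)
  18 : (1,3)
  19 : (3,1)
distinct pairs in image: 20 / 20 needed
  → bijection onto A×B; projections well-typed.

Answer: VALID PRODUCT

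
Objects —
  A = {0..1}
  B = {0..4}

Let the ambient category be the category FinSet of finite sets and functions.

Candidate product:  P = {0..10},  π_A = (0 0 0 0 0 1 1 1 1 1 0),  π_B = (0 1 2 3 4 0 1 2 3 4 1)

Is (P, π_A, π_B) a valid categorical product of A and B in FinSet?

|A|·|B| = 2·5 = 10;  |P| = 11
  → cardinalities differ; no bijection possible.

Answer: NOT A VALID PRODUCT — |P|=11 ≠ |A|·|B|=10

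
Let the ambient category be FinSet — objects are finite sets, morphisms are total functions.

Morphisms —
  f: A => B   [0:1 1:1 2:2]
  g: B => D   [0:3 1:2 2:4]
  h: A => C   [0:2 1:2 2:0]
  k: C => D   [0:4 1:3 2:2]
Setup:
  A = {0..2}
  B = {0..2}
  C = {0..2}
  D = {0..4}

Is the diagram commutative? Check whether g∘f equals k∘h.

Along f;g (path 1):
  0 f=>1 g=>2
  1 f=>1 g=>2
  2 f=>2 g=>4
  composite₁ = [0:2 1:2 2:4]
Along h;k (path 2):
  0 h=>2 k=>2
  1 h=>2 k=>2
  2 h=>0 k=>4
  composite₂ = [0:2 1:2 2:4]
Equal? same morphism ✓

Answer: COMMUTES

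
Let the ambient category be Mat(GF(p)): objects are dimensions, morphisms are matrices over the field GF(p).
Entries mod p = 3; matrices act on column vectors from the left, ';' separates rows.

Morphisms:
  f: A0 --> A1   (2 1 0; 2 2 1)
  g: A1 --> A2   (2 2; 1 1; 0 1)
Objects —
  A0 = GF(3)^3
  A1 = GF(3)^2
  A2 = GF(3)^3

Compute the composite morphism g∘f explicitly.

Answer: (2 0 2; 1 0 1; 2 2 1)

Derivation:
  e0=(1,0,0) f-->(2,2) g-->(2,1,2)
  e1=(0,1,0) f-->(1,2) g-->(0,0,2)
  e2=(0,0,1) f-->(0,1) g-->(2,1,1)
⟦path⟧: (2 0 2; 1 0 1; 2 2 1)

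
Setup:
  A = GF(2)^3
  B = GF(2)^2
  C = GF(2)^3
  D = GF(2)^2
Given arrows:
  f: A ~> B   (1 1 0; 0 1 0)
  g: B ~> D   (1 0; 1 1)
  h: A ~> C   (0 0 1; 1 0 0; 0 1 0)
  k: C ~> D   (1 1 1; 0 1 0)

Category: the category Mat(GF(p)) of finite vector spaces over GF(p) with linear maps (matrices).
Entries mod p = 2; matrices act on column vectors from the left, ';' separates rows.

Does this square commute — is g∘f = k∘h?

1) trace f;g:
  e0=⟨1,0,0⟩ f~>⟨1,0⟩ g~>⟨1,1⟩
  e1=⟨0,1,0⟩ f~>⟨1,1⟩ g~>⟨1,0⟩
  e2=⟨0,0,1⟩ f~>⟨0,0⟩ g~>⟨0,0⟩
  composite₁ = (1 1 0; 1 0 0)
2) trace h;k:
  e0=⟨1,0,0⟩ h~>⟨0,1,0⟩ k~>⟨1,1⟩
  e1=⟨0,1,0⟩ h~>⟨0,0,1⟩ k~>⟨1,0⟩
  e2=⟨0,0,1⟩ h~>⟨1,0,0⟩ k~>⟨1,0⟩
  composite₂ = (1 1 1; 1 0 0)
Equal? NO — does not commute

Answer: DOES NOT COMMUTE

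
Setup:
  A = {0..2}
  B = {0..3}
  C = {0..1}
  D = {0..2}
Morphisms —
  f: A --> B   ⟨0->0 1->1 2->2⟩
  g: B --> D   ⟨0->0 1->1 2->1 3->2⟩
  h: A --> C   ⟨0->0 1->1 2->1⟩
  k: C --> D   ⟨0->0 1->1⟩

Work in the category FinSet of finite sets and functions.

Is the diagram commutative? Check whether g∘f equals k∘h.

Answer: COMMUTES

Derivation:
Path 1 = f;g:
  0 f-->0 g-->0
  1 f-->1 g-->1
  2 f-->2 g-->1
  result₁ = ⟨0->0 1->1 2->1⟩
Path 2 = h;k:
  0 h-->0 k-->0
  1 h-->1 k-->1
  2 h-->1 k-->1
  result₂ = ⟨0->0 1->1 2->1⟩
Equal? YES — commutes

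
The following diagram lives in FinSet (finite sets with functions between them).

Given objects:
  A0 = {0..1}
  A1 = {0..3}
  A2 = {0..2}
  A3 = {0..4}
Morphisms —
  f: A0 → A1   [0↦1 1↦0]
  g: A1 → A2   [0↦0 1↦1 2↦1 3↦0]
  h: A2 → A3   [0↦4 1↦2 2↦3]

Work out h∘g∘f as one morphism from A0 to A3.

  0 f→1 g→1 h→2
  1 f→0 g→0 h→4
result: [0↦2 1↦4]

Answer: [0↦2 1↦4]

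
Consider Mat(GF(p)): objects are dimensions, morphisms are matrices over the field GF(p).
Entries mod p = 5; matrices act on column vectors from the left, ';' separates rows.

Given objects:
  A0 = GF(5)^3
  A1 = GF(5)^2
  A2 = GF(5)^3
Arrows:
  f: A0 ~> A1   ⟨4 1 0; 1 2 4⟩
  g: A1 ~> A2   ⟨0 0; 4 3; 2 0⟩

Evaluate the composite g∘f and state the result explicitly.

  e0=⟨1,0,0⟩ f~>⟨4,1⟩ g~>⟨0,4,3⟩
  e1=⟨0,1,0⟩ f~>⟨1,2⟩ g~>⟨0,0,2⟩
  e2=⟨0,0,1⟩ f~>⟨0,4⟩ g~>⟨0,2,0⟩
result: ⟨0 0 0; 4 0 2; 3 2 0⟩

Answer: ⟨0 0 0; 4 0 2; 3 2 0⟩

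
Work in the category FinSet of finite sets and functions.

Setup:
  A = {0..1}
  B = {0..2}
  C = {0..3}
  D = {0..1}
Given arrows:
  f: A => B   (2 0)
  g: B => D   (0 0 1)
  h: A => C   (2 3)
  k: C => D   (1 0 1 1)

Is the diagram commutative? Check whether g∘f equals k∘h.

Along f;g (path 1):
  0 f=>2 g=>1
  1 f=>0 g=>0
  ⟦path⟧₁ = (1 0)
Along h;k (path 2):
  0 h=>2 k=>1
  1 h=>3 k=>1
  ⟦path⟧₂ = (1 1)
Equal? NO — does not commute

Answer: DOES NOT COMMUTE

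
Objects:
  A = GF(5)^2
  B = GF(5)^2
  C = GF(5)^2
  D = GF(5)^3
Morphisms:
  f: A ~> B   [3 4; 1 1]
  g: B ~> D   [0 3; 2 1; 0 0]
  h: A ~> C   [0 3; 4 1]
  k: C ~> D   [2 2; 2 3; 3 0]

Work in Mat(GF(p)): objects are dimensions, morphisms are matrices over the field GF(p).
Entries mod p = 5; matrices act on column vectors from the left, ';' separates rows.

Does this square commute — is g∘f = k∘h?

Answer: DOES NOT COMMUTE

Work:
Along f;g (path 1):
  e0=(1,0) f~>(3,1) g~>(3,2,0)
  e1=(0,1) f~>(4,1) g~>(3,4,0)
  composite₁ = [3 3; 2 4; 0 0]
Along h;k (path 2):
  e0=(1,0) h~>(0,4) k~>(3,2,0)
  e1=(0,1) h~>(3,1) k~>(3,4,4)
  composite₂ = [3 3; 2 4; 0 4]
Equal? distinct morphisms ✗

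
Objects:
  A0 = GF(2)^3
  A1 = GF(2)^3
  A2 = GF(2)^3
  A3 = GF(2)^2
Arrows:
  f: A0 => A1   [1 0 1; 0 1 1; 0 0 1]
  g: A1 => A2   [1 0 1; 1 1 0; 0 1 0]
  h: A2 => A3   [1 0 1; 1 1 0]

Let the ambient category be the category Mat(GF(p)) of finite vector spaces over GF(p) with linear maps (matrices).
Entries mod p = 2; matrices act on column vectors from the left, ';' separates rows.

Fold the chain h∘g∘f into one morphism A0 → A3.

Answer: [1 1 1; 0 1 0]

Derivation:
  e0=⟨1,0,0⟩ f=>⟨1,0,0⟩ g=>⟨1,1,0⟩ h=>⟨1,0⟩
  e1=⟨0,1,0⟩ f=>⟨0,1,0⟩ g=>⟨0,1,1⟩ h=>⟨1,1⟩
  e2=⟨0,0,1⟩ f=>⟨1,1,1⟩ g=>⟨0,0,1⟩ h=>⟨1,0⟩
result: [1 1 1; 0 1 0]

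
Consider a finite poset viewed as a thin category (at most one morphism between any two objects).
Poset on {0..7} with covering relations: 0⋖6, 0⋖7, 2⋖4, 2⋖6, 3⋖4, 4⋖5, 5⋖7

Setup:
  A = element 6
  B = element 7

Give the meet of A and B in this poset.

Lower bounds of A=6 and B=7: {0,2}
  maximal lower bounds 0 and 2 are incomparable: neither 0⊑2 nor 2⊑0
→ no greatest lower bound exists

Answer: NO MEET EXISTS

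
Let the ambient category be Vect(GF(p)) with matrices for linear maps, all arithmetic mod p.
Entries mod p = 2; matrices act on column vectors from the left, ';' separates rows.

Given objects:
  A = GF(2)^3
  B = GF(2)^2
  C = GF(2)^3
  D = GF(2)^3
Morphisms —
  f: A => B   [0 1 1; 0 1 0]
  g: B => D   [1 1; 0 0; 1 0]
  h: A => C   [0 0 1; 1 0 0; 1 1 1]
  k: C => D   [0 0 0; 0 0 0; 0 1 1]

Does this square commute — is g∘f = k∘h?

Path 1 = f;g:
  e0=[1,0,0] f=>[0,0] g=>[0,0,0]
  e1=[0,1,0] f=>[1,1] g=>[0,0,1]
  e2=[0,0,1] f=>[1,0] g=>[1,0,1]
  result₁ = [0 0 1; 0 0 0; 0 1 1]
Path 2 = h;k:
  e0=[1,0,0] h=>[0,1,1] k=>[0,0,0]
  e1=[0,1,0] h=>[0,0,1] k=>[0,0,1]
  e2=[0,0,1] h=>[1,0,1] k=>[0,0,1]
  result₂ = [0 0 0; 0 0 0; 0 1 1]
Equal? NO — does not commute

Answer: DOES NOT COMMUTE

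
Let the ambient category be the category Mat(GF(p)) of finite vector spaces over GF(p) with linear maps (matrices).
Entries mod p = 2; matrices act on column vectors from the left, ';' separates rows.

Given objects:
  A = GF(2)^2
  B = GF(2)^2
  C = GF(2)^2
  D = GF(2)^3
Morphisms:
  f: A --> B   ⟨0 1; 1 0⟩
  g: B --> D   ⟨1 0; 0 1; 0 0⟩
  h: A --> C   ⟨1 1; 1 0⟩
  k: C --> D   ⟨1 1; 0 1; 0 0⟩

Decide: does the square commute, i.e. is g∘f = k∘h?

Along f;g (path 1):
  e0=⟨1,0⟩ f-->⟨0,1⟩ g-->⟨0,1,0⟩
  e1=⟨0,1⟩ f-->⟨1,0⟩ g-->⟨1,0,0⟩
  ⟦path⟧₁ = ⟨0 1; 1 0; 0 0⟩
Along h;k (path 2):
  e0=⟨1,0⟩ h-->⟨1,1⟩ k-->⟨0,1,0⟩
  e1=⟨0,1⟩ h-->⟨1,0⟩ k-->⟨1,0,0⟩
  ⟦path⟧₂ = ⟨0 1; 1 0; 0 0⟩
Equal? equal; square commutes

Answer: COMMUTES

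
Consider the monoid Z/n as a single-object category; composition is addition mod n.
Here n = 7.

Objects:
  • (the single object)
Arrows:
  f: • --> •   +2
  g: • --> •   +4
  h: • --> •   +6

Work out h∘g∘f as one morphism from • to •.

  0 +2≡2 +4≡6 +6≡5  (mod 7)
composite: +5

Answer: +5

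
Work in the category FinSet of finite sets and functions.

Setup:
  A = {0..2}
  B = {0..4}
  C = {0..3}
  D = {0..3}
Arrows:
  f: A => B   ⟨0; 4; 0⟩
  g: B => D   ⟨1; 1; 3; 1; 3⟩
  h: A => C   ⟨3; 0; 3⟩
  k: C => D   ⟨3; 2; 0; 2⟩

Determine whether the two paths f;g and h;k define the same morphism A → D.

Path 1 = f;g:
  0 f=>0 g=>1
  1 f=>4 g=>3
  2 f=>0 g=>1
  result₁ = ⟨1; 3; 1⟩
Path 2 = h;k:
  0 h=>3 k=>2
  1 h=>0 k=>3
  2 h=>3 k=>2
  result₂ = ⟨2; 3; 2⟩
Equal? distinct morphisms ✗

Answer: DOES NOT COMMUTE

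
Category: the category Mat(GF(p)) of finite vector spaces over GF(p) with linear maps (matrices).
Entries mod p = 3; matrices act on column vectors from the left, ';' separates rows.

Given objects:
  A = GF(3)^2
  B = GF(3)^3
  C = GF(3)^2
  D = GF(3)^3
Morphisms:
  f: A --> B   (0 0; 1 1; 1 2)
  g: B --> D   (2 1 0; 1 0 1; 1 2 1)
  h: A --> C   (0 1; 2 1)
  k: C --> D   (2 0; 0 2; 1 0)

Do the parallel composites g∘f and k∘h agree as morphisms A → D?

Along f;g (path 1):
  e0=(1,0) f-->(0,1,1) g-->(1,1,0)
  e1=(0,1) f-->(0,1,2) g-->(1,2,1)
  composite₁ = (1 1; 1 2; 0 1)
Along h;k (path 2):
  e0=(1,0) h-->(0,2) k-->(0,1,0)
  e1=(0,1) h-->(1,1) k-->(2,2,1)
  composite₂ = (0 2; 1 2; 0 1)
Equal? NO — does not commute

Answer: DOES NOT COMMUTE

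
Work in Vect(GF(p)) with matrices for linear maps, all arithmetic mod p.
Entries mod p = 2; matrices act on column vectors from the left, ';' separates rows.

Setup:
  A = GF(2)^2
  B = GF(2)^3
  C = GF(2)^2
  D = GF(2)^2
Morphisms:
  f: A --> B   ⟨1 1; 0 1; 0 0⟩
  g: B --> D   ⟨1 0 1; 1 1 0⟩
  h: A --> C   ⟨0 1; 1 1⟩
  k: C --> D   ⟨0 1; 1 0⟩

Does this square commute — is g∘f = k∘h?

Path 1 = f;g:
  e0=[1,0] f-->[1,0,0] g-->[1,1]
  e1=[0,1] f-->[1,1,0] g-->[1,0]
  composite₁ = ⟨1 1; 1 0⟩
Path 2 = h;k:
  e0=[1,0] h-->[0,1] k-->[1,0]
  e1=[0,1] h-->[1,1] k-->[1,1]
  composite₂ = ⟨1 1; 0 1⟩
Equal? NO — does not commute

Answer: DOES NOT COMMUTE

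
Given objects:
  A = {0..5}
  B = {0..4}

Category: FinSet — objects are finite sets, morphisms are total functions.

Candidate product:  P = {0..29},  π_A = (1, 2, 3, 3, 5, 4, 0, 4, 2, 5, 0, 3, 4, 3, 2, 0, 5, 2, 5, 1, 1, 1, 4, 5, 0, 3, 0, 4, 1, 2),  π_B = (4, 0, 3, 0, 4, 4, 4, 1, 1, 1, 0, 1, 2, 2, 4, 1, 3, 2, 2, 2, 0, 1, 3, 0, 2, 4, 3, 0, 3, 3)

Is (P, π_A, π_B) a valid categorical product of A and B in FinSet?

Answer: VALID PRODUCT

Trace:
|A|·|B| = 6·5 = 30;  |P| = 30
Check the pairing map k ↦ (π_A(k), π_B(k)):
  0 : (1,4)
  1 : (2,0)
  2 : (3,3)
  3 : (3,0)
  4 : (5,4)
  5 : (4,4)
  6 : (0,4)
  7 : (4,1)
  8 : (2,1)
  9 : (5,1)
  10 : (0,0)
  11 : (3,1)
  12 : (4,2)
  13 : (3,2)
  14 : (2,4)
  15 : (0,1)
  16 : (5,3)
  17 : (2,2)
  18 : (5,2)
  19 : (1,2)
  20 : (1,0)
  21 : (1,1)
  22 : (4,3)
  23 : (5,0)
  24 : (0,2)
  25 : (3,4)
  26 : (0,3)
  27 : (4,0)
  28 : (1,3)
  29 : (2,3)
distinct pairs in image: 30 / 30 needed
  → bijection onto A×B; projections well-typed.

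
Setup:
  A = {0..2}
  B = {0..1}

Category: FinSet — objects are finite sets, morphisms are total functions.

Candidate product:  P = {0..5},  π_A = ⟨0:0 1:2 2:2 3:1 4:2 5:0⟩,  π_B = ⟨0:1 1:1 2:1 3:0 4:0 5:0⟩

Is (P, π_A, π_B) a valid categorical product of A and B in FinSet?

|A|·|B| = 3·2 = 6;  |P| = 6
Check the pairing map k ↦ (π_A(k), π_B(k)):
  0 : (0,1)
  1 : (2,1)
  2 : (2,1)  ✗ repeats pair of k=1
  3 : (1,0)
  4 : (2,0)
  5 : (0,0)
distinct pairs in image: 5 / 6 needed
  → (2,1) hit at k=1 and k=2

Answer: NOT A VALID PRODUCT — duplicate pair at indices 1,2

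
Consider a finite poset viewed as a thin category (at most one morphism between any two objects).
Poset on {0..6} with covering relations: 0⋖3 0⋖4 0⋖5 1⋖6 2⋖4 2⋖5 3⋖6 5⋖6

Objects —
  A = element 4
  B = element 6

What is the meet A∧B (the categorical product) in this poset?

Lower bounds of A=4 and B=6: {0,2}
  maximal lower bounds 0 and 2 are incomparable: neither 0⊑2 nor 2⊑0
→ no greatest lower bound exists

Answer: NO MEET EXISTS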